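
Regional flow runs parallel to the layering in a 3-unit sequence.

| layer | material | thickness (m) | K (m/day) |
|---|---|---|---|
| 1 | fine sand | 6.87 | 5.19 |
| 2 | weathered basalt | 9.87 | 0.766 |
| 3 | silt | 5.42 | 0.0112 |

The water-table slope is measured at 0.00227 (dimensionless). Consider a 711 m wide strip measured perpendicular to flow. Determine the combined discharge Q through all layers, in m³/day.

Flow is parallel to layering, so each bed carries its own Darcy discharge and the transmissivities add.
Σ(K_i·b_i) = 5.19×6.87 + 0.766×9.87 + 0.0112×5.42 = 43.28 m²/day.
Hydraulic gradient i = 0.00227.
Q = Σ(K_i·b_i) · W · i = 43.28 × 711 × 0.002270 = 69.85 m³/day.

69.8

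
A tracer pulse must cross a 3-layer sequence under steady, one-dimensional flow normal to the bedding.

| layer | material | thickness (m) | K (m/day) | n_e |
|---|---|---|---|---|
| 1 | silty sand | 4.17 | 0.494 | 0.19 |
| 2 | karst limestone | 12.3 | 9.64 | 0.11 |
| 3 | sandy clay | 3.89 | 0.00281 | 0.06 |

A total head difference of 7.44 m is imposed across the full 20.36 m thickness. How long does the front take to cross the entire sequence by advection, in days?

With flow normal to the layers, continuity requires the same specific discharge q through every layer.
Σ(b_i/K_i) = 4.17/0.494 + 12.3/9.64 + 3.89/0.00281 = 1394 d.
q = Δh / Σ(b_i/K_i) = 7.44 / 1394 = 0.005337 m/day.
In each layer the seepage velocity is v_i = q/n_i, so the layer transit time is t_i = b_i·n_i / q:
  layer 1 (silty sand): t_1 = 4.17 × 0.19 / 0.005337 = 148.5 d
  layer 2 (karst limestone): t_2 = 12.3 × 0.11 / 0.005337 = 253.5 d
  layer 3 (sandy clay): t_3 = 3.89 × 0.06 / 0.005337 = 43.73 d
Total t = Σ t_i = 445.7 days.

446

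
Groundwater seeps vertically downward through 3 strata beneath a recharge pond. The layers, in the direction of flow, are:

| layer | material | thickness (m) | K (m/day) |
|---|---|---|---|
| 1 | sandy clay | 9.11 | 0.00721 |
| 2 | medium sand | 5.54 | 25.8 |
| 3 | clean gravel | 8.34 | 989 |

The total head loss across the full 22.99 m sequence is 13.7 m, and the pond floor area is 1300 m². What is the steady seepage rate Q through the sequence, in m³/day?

Flow is perpendicular to layering, so the layers act in series and the equivalent K is the thickness-weighted harmonic mean.
Total thickness L = 9.11 + 5.54 + 8.34 = 22.99 m.
Σ(b_i/K_i) = 9.11/0.00721 + 5.54/25.8 + 8.34/989 = 1264 d.
K_eq = L / Σ(b_i/K_i) = 22.99 / 1264 = 0.01819 m/day.
Q = K_eq · A · (Δh/L) = 0.01819 × 1300 × (13.7/22.99) = 14.09 m³/day.

14.1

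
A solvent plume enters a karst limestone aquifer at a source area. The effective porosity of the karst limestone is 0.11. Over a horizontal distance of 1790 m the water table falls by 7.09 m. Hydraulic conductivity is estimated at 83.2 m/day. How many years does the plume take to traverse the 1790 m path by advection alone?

1.64

Hydraulic gradient i = Δh / L = 7.09 / 1790 = 0.003961.
Darcy flux q = K · i = 83.20 × 0.003961 = 0.3295 m/day.
Seepage velocity v = q / n_e = 0.3295 / 0.11 = 2.996 m/day.
Travel time t = L / v = 1790 / 2.996 = 597.5 days = 1.636 years.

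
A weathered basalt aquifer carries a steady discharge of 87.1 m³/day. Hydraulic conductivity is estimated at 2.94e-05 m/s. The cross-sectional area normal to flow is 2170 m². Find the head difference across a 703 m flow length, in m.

Convert K: 2.94e-05 m/s × 86400 = 2.540 m/day.
From Q = K·A·i, i = Q / (K·A) = 87.1 / (2.540 × 2170) = 0.01580.
Head loss Δh = i · L = 0.01580 × 703 = 11.11 m.

11.1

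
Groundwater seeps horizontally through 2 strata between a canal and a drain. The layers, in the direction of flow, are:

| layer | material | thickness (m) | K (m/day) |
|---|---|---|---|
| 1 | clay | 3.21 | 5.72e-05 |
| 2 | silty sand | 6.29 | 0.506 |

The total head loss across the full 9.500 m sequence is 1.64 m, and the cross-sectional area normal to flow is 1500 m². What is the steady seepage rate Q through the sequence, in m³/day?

0.0438

Flow is perpendicular to layering, so the layers act in series and the equivalent K is the thickness-weighted harmonic mean.
Total thickness L = 3.21 + 6.29 = 9.500 m.
Σ(b_i/K_i) = 3.21/5.72e-05 + 6.29/0.506 = 56131 d.
K_eq = L / Σ(b_i/K_i) = 9.500 / 56131 = 0.0001692 m/day.
Q = K_eq · A · (Δh/L) = 0.0001692 × 1500 × (1.64/9.500) = 0.04383 m³/day.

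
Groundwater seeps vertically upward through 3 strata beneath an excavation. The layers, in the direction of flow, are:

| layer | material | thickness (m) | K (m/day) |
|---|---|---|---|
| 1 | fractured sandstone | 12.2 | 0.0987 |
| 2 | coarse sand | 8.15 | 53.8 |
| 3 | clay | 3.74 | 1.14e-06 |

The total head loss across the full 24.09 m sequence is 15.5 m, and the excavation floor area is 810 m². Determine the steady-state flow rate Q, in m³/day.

Flow is perpendicular to layering, so the layers act in series and the equivalent K is the thickness-weighted harmonic mean.
Total thickness L = 12.2 + 8.15 + 3.74 = 24.09 m.
Σ(b_i/K_i) = 12.2/0.0987 + 8.15/53.8 + 3.74/1.14e-06 = 3.281e+06 d.
K_eq = L / Σ(b_i/K_i) = 24.09 / 3.281e+06 = 7.343e-06 m/day.
Q = K_eq · A · (Δh/L) = 7.343e-06 × 810 × (15.5/24.09) = 0.003827 m³/day.

0.00383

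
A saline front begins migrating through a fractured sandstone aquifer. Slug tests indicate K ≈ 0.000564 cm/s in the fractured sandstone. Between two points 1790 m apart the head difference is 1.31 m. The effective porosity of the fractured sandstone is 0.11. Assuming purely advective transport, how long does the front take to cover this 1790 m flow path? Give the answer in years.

1510

Convert K: 0.000564 cm/s × 864 = 0.4873 m/day.
Hydraulic gradient i = Δh / L = 1.31 / 1790 = 0.0007318.
Darcy flux q = K · i = 0.4873 × 0.0007318 = 0.0003566 m/day.
Seepage velocity v = q / n_e = 0.0003566 / 0.11 = 0.003242 m/day.
Travel time t = L / v = 1790 / 0.003242 = 5.521e+05 days = 1512 years.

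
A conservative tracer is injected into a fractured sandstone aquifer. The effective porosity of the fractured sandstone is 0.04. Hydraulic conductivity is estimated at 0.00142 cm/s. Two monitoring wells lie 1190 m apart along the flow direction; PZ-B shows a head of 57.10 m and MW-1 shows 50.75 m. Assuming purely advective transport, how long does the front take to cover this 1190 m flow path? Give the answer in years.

Convert K: 0.00142 cm/s × 864 = 1.227 m/day.
Hydraulic gradient i = (57.10 − 50.75) / 1190 = 6.35 / 1190 = 0.005336.
Darcy flux q = K · i = 1.227 × 0.005336 = 0.006547 m/day.
Seepage velocity v = q / n_e = 0.006547 / 0.04 = 0.1637 m/day.
Travel time t = L / v = 1190 / 0.1637 = 7271 days = 19.91 years.

19.9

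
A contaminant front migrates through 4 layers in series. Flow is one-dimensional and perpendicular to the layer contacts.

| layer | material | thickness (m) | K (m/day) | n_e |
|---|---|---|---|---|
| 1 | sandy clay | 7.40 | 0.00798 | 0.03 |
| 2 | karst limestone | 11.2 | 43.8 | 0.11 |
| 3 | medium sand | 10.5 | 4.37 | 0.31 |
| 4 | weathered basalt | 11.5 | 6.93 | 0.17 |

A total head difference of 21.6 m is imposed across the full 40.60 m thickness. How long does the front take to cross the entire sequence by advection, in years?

With flow normal to the layers, continuity requires the same specific discharge q through every layer.
Σ(b_i/K_i) = 7.40/0.00798 + 11.2/43.8 + 10.5/4.37 + 11.5/6.93 = 931.6 d.
q = Δh / Σ(b_i/K_i) = 21.6 / 931.6 = 0.02319 m/day.
In each layer the seepage velocity is v_i = q/n_i, so the layer transit time is t_i = b_i·n_i / q:
  layer 1 (sandy clay): t_1 = 7.40 × 0.03 / 0.02319 = 9.575 d
  layer 2 (karst limestone): t_2 = 11.2 × 0.11 / 0.02319 = 53.14 d
  layer 3 (medium sand): t_3 = 10.5 × 0.31 / 0.02319 = 140.4 d
  layer 4 (weathered basalt): t_4 = 11.5 × 0.17 / 0.02319 = 84.32 d
Total t = Σ t_i = 287.4 days = 0.7869 years.

0.787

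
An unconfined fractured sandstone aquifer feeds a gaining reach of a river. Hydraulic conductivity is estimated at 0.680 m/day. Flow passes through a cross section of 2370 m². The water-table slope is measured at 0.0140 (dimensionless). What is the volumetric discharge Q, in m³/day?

Hydraulic gradient i = 0.0140.
Darcy's law: Q = K · A · i = 0.6800 × 2370 × 0.01400 = 22.56 m³/day.

22.6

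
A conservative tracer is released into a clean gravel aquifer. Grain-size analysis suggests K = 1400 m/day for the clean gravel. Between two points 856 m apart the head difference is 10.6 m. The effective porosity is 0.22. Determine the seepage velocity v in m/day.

Hydraulic gradient i = Δh / L = 10.6 / 856 = 0.01238.
Darcy flux q = K · i = 1400 × 0.01238 = 17.34 m/day.
Seepage velocity v = q / n_e = 17.34 / 0.22 = 78.80 m/day.

78.8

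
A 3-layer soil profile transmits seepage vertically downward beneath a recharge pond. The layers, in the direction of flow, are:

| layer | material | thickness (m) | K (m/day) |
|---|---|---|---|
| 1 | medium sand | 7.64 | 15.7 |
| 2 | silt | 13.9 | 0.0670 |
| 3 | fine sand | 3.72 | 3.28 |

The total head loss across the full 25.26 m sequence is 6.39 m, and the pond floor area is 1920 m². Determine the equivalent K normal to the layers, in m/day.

0.121

Flow is perpendicular to layering, so the layers act in series and the equivalent K is the thickness-weighted harmonic mean.
Total thickness L = 7.64 + 13.9 + 3.72 = 25.26 m.
Σ(b_i/K_i) = 7.64/15.7 + 13.9/0.0670 + 3.72/3.28 = 209.1 d.
K_eq = L / Σ(b_i/K_i) = 25.26 / 209.1 = 0.1208 m/day.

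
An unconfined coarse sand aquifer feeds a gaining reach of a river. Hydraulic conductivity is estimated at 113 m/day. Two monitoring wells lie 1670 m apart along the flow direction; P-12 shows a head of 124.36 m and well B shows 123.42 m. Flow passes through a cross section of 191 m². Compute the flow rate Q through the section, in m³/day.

12.1

Hydraulic gradient i = (124.36 − 123.42) / 1670 = 0.94 / 1670 = 0.0005629.
Darcy's law: Q = K · A · i = 113.0 × 191.0 × 0.0005629 = 12.15 m³/day.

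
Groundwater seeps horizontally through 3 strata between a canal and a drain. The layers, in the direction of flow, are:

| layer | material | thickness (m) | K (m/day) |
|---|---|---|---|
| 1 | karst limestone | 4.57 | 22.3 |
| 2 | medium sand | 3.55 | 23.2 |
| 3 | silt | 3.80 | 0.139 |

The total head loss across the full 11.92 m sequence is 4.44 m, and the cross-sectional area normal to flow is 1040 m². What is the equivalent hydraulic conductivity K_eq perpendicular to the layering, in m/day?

Flow is perpendicular to layering, so the layers act in series and the equivalent K is the thickness-weighted harmonic mean.
Total thickness L = 4.57 + 3.55 + 3.80 = 11.92 m.
Σ(b_i/K_i) = 4.57/22.3 + 3.55/23.2 + 3.80/0.139 = 27.70 d.
K_eq = L / Σ(b_i/K_i) = 11.92 / 27.70 = 0.4304 m/day.

0.430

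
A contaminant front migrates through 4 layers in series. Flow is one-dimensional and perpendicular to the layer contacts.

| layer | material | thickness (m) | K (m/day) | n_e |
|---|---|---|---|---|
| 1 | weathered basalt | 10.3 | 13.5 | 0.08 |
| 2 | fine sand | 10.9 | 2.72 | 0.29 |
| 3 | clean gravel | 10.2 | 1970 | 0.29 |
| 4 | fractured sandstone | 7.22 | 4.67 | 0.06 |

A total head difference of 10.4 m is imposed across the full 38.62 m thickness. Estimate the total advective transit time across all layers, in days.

4.48

With flow normal to the layers, continuity requires the same specific discharge q through every layer.
Σ(b_i/K_i) = 10.3/13.5 + 10.9/2.72 + 10.2/1970 + 7.22/4.67 = 6.322 d.
q = Δh / Σ(b_i/K_i) = 10.4 / 6.322 = 1.645 m/day.
In each layer the seepage velocity is v_i = q/n_i, so the layer transit time is t_i = b_i·n_i / q:
  layer 1 (weathered basalt): t_1 = 10.3 × 0.08 / 1.645 = 0.5009 d
  layer 2 (fine sand): t_2 = 10.9 × 0.29 / 1.645 = 1.921 d
  layer 3 (clean gravel): t_3 = 10.2 × 0.29 / 1.645 = 1.798 d
  layer 4 (fractured sandstone): t_4 = 7.22 × 0.06 / 1.645 = 0.2633 d
Total t = Σ t_i = 4.484 days.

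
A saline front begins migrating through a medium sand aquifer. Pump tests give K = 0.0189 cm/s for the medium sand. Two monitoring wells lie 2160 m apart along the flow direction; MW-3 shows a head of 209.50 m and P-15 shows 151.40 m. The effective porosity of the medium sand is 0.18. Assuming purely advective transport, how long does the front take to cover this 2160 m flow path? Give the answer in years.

2.42

Convert K: 0.0189 cm/s × 864 = 16.33 m/day.
Hydraulic gradient i = (209.50 − 151.40) / 2160 = 58.1 / 2160 = 0.02690.
Darcy flux q = K · i = 16.33 × 0.02690 = 0.4392 m/day.
Seepage velocity v = q / n_e = 0.4392 / 0.18 = 2.440 m/day.
Travel time t = L / v = 2160 / 2.440 = 885.2 days = 2.423 years.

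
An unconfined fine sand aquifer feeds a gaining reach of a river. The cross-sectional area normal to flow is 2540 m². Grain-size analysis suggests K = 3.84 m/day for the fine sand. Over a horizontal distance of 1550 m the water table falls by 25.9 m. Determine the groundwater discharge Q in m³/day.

163

Hydraulic gradient i = Δh / L = 25.9 / 1550 = 0.01671.
Darcy's law: Q = K · A · i = 3.840 × 2540 × 0.01671 = 163.0 m³/day.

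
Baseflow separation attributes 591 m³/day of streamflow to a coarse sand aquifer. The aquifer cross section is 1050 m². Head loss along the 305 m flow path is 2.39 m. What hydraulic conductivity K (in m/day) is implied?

71.8

Hydraulic gradient i = Δh / L = 2.39 / 305 = 0.007836.
From Q = K·A·i, K = Q / (A·i) = 591 / (1050 × 0.007836) = 71.83 m/day.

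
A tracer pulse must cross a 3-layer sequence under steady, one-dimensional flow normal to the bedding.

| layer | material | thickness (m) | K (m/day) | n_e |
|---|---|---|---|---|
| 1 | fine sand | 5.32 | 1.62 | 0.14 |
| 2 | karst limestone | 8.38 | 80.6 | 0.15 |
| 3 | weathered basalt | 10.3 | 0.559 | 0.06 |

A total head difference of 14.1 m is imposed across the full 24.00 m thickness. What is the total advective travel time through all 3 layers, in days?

4.05

With flow normal to the layers, continuity requires the same specific discharge q through every layer.
Σ(b_i/K_i) = 5.32/1.62 + 8.38/80.6 + 10.3/0.559 = 21.81 d.
q = Δh / Σ(b_i/K_i) = 14.1 / 21.81 = 0.6464 m/day.
In each layer the seepage velocity is v_i = q/n_i, so the layer transit time is t_i = b_i·n_i / q:
  layer 1 (fine sand): t_1 = 5.32 × 0.14 / 0.6464 = 1.152 d
  layer 2 (karst limestone): t_2 = 8.38 × 0.15 / 0.6464 = 1.945 d
  layer 3 (weathered basalt): t_3 = 10.3 × 0.06 / 0.6464 = 0.9561 d
Total t = Σ t_i = 4.053 days.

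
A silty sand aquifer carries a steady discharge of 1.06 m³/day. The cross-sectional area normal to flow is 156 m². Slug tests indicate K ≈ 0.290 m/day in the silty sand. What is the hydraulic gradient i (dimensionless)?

From Q = K·A·i, i = Q / (K·A) = 1.06 / (0.2900 × 156.0) = 0.02343.

0.0234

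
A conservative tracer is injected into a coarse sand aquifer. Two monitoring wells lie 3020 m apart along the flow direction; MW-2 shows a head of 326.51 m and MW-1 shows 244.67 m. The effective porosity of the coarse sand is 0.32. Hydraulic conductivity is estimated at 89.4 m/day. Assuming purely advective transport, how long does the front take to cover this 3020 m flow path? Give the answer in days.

399

Hydraulic gradient i = (326.51 − 244.67) / 3020 = 81.84 / 3020 = 0.02710.
Darcy flux q = K · i = 89.40 × 0.02710 = 2.423 m/day.
Seepage velocity v = q / n_e = 2.423 / 0.32 = 7.571 m/day.
Travel time t = L / v = 3020 / 7.571 = 398.9 days.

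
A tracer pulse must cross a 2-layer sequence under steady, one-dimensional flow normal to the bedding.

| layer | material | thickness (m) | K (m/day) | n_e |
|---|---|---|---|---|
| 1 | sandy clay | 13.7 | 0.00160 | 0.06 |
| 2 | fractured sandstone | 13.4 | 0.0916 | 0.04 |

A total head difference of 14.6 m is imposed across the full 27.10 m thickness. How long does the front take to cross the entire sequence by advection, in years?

With flow normal to the layers, continuity requires the same specific discharge q through every layer.
Σ(b_i/K_i) = 13.7/0.00160 + 13.4/0.0916 = 8709 d.
q = Δh / Σ(b_i/K_i) = 14.6 / 8709 = 0.001676 m/day.
In each layer the seepage velocity is v_i = q/n_i, so the layer transit time is t_i = b_i·n_i / q:
  layer 1 (sandy clay): t_1 = 13.7 × 0.06 / 0.001676 = 490.3 d
  layer 2 (fractured sandstone): t_2 = 13.4 × 0.04 / 0.001676 = 319.7 d
Total t = Σ t_i = 810.0 days = 2.218 years.

2.22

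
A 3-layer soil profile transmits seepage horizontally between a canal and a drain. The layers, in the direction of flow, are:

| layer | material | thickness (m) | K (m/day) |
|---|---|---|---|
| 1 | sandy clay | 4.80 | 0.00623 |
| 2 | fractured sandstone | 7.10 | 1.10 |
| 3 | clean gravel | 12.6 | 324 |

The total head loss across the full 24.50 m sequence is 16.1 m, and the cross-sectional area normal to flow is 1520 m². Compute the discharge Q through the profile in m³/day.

31.5

Flow is perpendicular to layering, so the layers act in series and the equivalent K is the thickness-weighted harmonic mean.
Total thickness L = 4.80 + 7.10 + 12.6 = 24.50 m.
Σ(b_i/K_i) = 4.80/0.00623 + 7.10/1.10 + 12.6/324 = 777.0 d.
K_eq = L / Σ(b_i/K_i) = 24.50 / 777.0 = 0.03153 m/day.
Q = K_eq · A · (Δh/L) = 0.03153 × 1520 × (16.1/24.50) = 31.50 m³/day.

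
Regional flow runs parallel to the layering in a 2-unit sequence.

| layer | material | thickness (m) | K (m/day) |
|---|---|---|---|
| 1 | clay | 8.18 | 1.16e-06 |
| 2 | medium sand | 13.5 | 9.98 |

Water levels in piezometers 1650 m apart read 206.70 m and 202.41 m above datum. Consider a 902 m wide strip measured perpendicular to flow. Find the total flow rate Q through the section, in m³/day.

Flow is parallel to layering, so each bed carries its own Darcy discharge and the transmissivities add.
Σ(K_i·b_i) = 1.16e-06×8.18 + 9.98×13.5 = 134.7 m²/day.
Hydraulic gradient i = (206.70 − 202.41) / 1650 = 4.29 / 1650 = 0.002600.
Q = Σ(K_i·b_i) · W · i = 134.7 × 902 × 0.002600 = 316.0 m³/day.

316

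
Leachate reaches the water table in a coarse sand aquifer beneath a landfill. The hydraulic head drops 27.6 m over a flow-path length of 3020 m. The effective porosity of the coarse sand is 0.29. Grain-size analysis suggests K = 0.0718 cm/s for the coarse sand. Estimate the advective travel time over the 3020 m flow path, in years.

Convert K: 0.0718 cm/s × 864 = 62.04 m/day.
Hydraulic gradient i = Δh / L = 27.6 / 3020 = 0.009139.
Darcy flux q = K · i = 62.04 × 0.009139 = 0.5669 m/day.
Seepage velocity v = q / n_e = 0.5669 / 0.29 = 1.955 m/day.
Travel time t = L / v = 3020 / 1.955 = 1545 days = 4.229 years.

4.23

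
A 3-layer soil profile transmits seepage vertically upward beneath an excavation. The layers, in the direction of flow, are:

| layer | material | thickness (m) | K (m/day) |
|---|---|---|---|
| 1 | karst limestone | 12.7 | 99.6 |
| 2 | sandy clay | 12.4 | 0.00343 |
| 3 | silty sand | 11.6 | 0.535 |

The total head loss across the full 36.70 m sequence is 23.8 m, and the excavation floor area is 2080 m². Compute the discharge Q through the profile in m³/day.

13.6

Flow is perpendicular to layering, so the layers act in series and the equivalent K is the thickness-weighted harmonic mean.
Total thickness L = 12.7 + 12.4 + 11.6 = 36.70 m.
Σ(b_i/K_i) = 12.7/99.6 + 12.4/0.00343 + 11.6/0.535 = 3637 d.
K_eq = L / Σ(b_i/K_i) = 36.70 / 3637 = 0.01009 m/day.
Q = K_eq · A · (Δh/L) = 0.01009 × 2080 × (23.8/36.70) = 13.61 m³/day.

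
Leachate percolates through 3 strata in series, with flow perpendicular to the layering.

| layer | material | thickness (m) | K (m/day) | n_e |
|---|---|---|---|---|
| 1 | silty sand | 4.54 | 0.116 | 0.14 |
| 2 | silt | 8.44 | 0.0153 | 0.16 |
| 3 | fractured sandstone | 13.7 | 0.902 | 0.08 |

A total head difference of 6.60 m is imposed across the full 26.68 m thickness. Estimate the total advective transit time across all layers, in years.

0.775

With flow normal to the layers, continuity requires the same specific discharge q through every layer.
Σ(b_i/K_i) = 4.54/0.116 + 8.44/0.0153 + 13.7/0.902 = 606.0 d.
q = Δh / Σ(b_i/K_i) = 6.60 / 606.0 = 0.01089 m/day.
In each layer the seepage velocity is v_i = q/n_i, so the layer transit time is t_i = b_i·n_i / q:
  layer 1 (silty sand): t_1 = 4.54 × 0.14 / 0.01089 = 58.36 d
  layer 2 (silt): t_2 = 8.44 × 0.16 / 0.01089 = 124.0 d
  layer 3 (fractured sandstone): t_3 = 13.7 × 0.08 / 0.01089 = 100.6 d
Total t = Σ t_i = 283.0 days = 0.7747 years.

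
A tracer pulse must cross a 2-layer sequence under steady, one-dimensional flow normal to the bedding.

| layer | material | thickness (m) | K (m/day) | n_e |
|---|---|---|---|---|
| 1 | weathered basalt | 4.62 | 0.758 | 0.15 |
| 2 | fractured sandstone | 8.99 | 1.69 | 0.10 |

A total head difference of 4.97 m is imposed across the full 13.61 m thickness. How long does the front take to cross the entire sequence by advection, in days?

With flow normal to the layers, continuity requires the same specific discharge q through every layer.
Σ(b_i/K_i) = 4.62/0.758 + 8.99/1.69 = 11.41 d.
q = Δh / Σ(b_i/K_i) = 4.97 / 11.41 = 0.4354 m/day.
In each layer the seepage velocity is v_i = q/n_i, so the layer transit time is t_i = b_i·n_i / q:
  layer 1 (weathered basalt): t_1 = 4.62 × 0.15 / 0.4354 = 1.592 d
  layer 2 (fractured sandstone): t_2 = 8.99 × 0.10 / 0.4354 = 2.065 d
Total t = Σ t_i = 3.656 days.

3.66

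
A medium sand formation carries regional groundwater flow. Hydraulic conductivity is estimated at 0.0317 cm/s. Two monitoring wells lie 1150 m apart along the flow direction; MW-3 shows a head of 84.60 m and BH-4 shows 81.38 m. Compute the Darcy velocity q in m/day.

Convert K: 0.0317 cm/s × 864 = 27.39 m/day.
Hydraulic gradient i = (84.60 − 81.38) / 1150 = 3.22 / 1150 = 0.002800.
Specific discharge q = K · i = 27.39 × 0.002800 = 0.07669 m/day.

0.0767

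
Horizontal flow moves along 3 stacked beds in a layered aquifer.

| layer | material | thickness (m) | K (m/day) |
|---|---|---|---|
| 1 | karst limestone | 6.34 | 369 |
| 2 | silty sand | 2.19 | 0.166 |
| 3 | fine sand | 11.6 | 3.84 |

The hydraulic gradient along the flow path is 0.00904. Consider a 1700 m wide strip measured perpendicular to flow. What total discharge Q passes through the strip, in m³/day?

Flow is parallel to layering, so each bed carries its own Darcy discharge and the transmissivities add.
Σ(K_i·b_i) = 369×6.34 + 0.166×2.19 + 3.84×11.6 = 2384 m²/day.
Hydraulic gradient i = 0.00904.
Q = Σ(K_i·b_i) · W · i = 2384 × 1700 × 0.009040 = 36643 m³/day.

36600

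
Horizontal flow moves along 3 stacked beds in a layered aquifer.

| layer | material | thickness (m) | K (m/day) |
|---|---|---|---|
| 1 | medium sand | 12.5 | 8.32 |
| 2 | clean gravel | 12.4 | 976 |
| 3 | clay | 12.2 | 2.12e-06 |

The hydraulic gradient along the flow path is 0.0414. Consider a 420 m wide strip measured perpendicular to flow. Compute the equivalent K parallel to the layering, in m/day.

329

Flow is parallel to layering, so each bed carries its own Darcy discharge and the transmissivities add.
Σ(K_i·b_i) = 8.32×12.5 + 976×12.4 + 2.12e-06×12.2 = 12206 m²/day.
Total thickness b = 37.10 m, so K_eq = Σ(K_i·b_i)/b = 329.0 m/day.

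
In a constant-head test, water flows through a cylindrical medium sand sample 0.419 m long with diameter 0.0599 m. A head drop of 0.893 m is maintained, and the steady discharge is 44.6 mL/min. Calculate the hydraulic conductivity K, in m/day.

Cross-sectional area A = π·(d/2)² = π × (0.0599/2)² = 0.002818 m².
Convert discharge: 44.6 mL/min = 7.433e-07 m³/s.
Darcy's law rearranged: K = Q·L / (A·Δh) = 7.433e-07 × 0.419 / (0.002818 × 0.893) = 0.0001238 m/s = 10.69 m/day.

10.7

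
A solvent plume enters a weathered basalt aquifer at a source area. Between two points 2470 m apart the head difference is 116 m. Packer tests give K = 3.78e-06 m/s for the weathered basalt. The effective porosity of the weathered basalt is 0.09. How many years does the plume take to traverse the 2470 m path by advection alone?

39.7

Convert K: 3.78e-06 m/s × 86400 = 0.3266 m/day.
Hydraulic gradient i = Δh / L = 116 / 2470 = 0.04696.
Darcy flux q = K · i = 0.3266 × 0.04696 = 0.01534 m/day.
Seepage velocity v = q / n_e = 0.01534 / 0.09 = 0.1704 m/day.
Travel time t = L / v = 2470 / 0.1704 = 14493 days = 39.68 years.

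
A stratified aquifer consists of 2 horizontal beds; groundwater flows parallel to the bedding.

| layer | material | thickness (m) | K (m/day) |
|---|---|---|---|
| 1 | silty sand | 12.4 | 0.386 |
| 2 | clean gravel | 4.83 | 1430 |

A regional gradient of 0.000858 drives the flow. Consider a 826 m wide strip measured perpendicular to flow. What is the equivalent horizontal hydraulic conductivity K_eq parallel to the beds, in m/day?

401

Flow is parallel to layering, so each bed carries its own Darcy discharge and the transmissivities add.
Σ(K_i·b_i) = 0.386×12.4 + 1430×4.83 = 6912 m²/day.
Total thickness b = 17.23 m, so K_eq = Σ(K_i·b_i)/b = 401.1 m/day.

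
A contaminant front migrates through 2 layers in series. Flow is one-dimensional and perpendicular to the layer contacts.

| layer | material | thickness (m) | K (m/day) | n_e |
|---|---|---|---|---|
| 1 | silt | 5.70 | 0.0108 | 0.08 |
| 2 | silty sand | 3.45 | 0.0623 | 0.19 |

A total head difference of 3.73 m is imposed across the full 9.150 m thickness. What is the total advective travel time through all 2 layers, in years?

0.476

With flow normal to the layers, continuity requires the same specific discharge q through every layer.
Σ(b_i/K_i) = 5.70/0.0108 + 3.45/0.0623 = 583.2 d.
q = Δh / Σ(b_i/K_i) = 3.73 / 583.2 = 0.006396 m/day.
In each layer the seepage velocity is v_i = q/n_i, so the layer transit time is t_i = b_i·n_i / q:
  layer 1 (silt): t_1 = 5.70 × 0.08 / 0.006396 = 71.29 d
  layer 2 (silty sand): t_2 = 3.45 × 0.19 / 0.006396 = 102.5 d
Total t = Σ t_i = 173.8 days = 0.4758 years.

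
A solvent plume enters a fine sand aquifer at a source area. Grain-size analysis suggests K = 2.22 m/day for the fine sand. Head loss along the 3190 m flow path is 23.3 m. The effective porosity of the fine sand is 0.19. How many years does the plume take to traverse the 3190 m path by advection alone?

102

Hydraulic gradient i = Δh / L = 23.3 / 3190 = 0.007304.
Darcy flux q = K · i = 2.220 × 0.007304 = 0.01622 m/day.
Seepage velocity v = q / n_e = 0.01622 / 0.19 = 0.08534 m/day.
Travel time t = L / v = 3190 / 0.08534 = 37379 days = 102.3 years.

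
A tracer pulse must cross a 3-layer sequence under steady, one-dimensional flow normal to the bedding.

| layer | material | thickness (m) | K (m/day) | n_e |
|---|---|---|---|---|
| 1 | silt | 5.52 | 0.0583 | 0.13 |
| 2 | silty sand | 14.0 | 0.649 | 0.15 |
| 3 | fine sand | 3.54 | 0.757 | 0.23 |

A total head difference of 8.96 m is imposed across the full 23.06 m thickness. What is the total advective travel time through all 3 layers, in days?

49.0

With flow normal to the layers, continuity requires the same specific discharge q through every layer.
Σ(b_i/K_i) = 5.52/0.0583 + 14.0/0.649 + 3.54/0.757 = 120.9 d.
q = Δh / Σ(b_i/K_i) = 8.96 / 120.9 = 0.07409 m/day.
In each layer the seepage velocity is v_i = q/n_i, so the layer transit time is t_i = b_i·n_i / q:
  layer 1 (silt): t_1 = 5.52 × 0.13 / 0.07409 = 9.685 d
  layer 2 (silty sand): t_2 = 14.0 × 0.15 / 0.07409 = 28.34 d
  layer 3 (fine sand): t_3 = 3.54 × 0.23 / 0.07409 = 10.99 d
Total t = Σ t_i = 49.02 days.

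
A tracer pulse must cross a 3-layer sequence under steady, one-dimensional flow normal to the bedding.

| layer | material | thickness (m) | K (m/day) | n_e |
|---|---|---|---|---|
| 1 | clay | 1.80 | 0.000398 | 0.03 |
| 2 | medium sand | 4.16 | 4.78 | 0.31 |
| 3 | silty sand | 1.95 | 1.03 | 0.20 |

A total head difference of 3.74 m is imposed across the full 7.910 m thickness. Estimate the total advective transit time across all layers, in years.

With flow normal to the layers, continuity requires the same specific discharge q through every layer.
Σ(b_i/K_i) = 1.80/0.000398 + 4.16/4.78 + 1.95/1.03 = 4525 d.
q = Δh / Σ(b_i/K_i) = 3.74 / 4525 = 0.0008265 m/day.
In each layer the seepage velocity is v_i = q/n_i, so the layer transit time is t_i = b_i·n_i / q:
  layer 1 (clay): t_1 = 1.80 × 0.03 / 0.0008265 = 65.34 d
  layer 2 (medium sand): t_2 = 4.16 × 0.31 / 0.0008265 = 1560 d
  layer 3 (silty sand): t_3 = 1.95 × 0.20 / 0.0008265 = 471.9 d
Total t = Σ t_i = 2098 days = 5.743 years.

5.74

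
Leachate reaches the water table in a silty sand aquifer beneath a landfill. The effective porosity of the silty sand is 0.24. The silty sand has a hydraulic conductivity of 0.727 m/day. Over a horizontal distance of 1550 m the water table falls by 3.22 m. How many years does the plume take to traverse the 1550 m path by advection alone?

674

Hydraulic gradient i = Δh / L = 3.22 / 1550 = 0.002077.
Darcy flux q = K · i = 0.7270 × 0.002077 = 0.001510 m/day.
Seepage velocity v = q / n_e = 0.001510 / 0.24 = 0.006293 m/day.
Travel time t = L / v = 1550 / 0.006293 = 2.463e+05 days = 674.4 years.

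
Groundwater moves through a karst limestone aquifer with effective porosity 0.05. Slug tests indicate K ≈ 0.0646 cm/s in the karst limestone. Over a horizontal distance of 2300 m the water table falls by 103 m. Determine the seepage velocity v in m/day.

Convert K: 0.0646 cm/s × 864 = 55.81 m/day.
Hydraulic gradient i = Δh / L = 103 / 2300 = 0.04478.
Darcy flux q = K · i = 55.81 × 0.04478 = 2.500 m/day.
Seepage velocity v = q / n_e = 2.500 / 0.05 = 49.99 m/day.

50.0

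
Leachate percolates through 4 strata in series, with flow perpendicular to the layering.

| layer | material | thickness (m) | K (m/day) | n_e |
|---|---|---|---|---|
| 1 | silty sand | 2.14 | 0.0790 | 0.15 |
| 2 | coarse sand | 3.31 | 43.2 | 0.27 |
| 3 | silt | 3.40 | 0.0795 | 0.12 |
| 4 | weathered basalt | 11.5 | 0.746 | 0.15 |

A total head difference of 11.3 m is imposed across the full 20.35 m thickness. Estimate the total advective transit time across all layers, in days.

25.3

With flow normal to the layers, continuity requires the same specific discharge q through every layer.
Σ(b_i/K_i) = 2.14/0.0790 + 3.31/43.2 + 3.40/0.0795 + 11.5/0.746 = 85.35 d.
q = Δh / Σ(b_i/K_i) = 11.3 / 85.35 = 0.1324 m/day.
In each layer the seepage velocity is v_i = q/n_i, so the layer transit time is t_i = b_i·n_i / q:
  layer 1 (silty sand): t_1 = 2.14 × 0.15 / 0.1324 = 2.424 d
  layer 2 (coarse sand): t_2 = 3.31 × 0.27 / 0.1324 = 6.750 d
  layer 3 (silt): t_3 = 3.40 × 0.12 / 0.1324 = 3.082 d
  layer 4 (weathered basalt): t_4 = 11.5 × 0.15 / 0.1324 = 13.03 d
Total t = Σ t_i = 25.28 days.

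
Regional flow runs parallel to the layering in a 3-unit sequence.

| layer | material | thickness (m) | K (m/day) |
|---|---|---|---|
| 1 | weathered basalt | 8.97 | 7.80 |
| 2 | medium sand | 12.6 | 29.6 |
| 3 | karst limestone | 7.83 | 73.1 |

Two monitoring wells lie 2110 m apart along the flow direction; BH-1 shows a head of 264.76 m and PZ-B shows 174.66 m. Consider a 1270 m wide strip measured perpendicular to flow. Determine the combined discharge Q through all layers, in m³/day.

55100

Flow is parallel to layering, so each bed carries its own Darcy discharge and the transmissivities add.
Σ(K_i·b_i) = 7.80×8.97 + 29.6×12.6 + 73.1×7.83 = 1015 m²/day.
Hydraulic gradient i = (264.76 − 174.66) / 2110 = 90.1 / 2110 = 0.04270.
Q = Σ(K_i·b_i) · W · i = 1015 × 1270 × 0.04270 = 55060 m³/day.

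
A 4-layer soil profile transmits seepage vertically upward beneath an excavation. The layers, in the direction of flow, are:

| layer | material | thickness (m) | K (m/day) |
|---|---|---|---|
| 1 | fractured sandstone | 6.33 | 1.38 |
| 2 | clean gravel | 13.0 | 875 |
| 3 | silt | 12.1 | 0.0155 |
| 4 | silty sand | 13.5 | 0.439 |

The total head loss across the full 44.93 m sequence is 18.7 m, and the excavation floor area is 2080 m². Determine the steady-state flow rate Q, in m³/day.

47.7

Flow is perpendicular to layering, so the layers act in series and the equivalent K is the thickness-weighted harmonic mean.
Total thickness L = 6.33 + 13.0 + 12.1 + 13.5 = 44.93 m.
Σ(b_i/K_i) = 6.33/1.38 + 13.0/875 + 12.1/0.0155 + 13.5/0.439 = 816.0 d.
K_eq = L / Σ(b_i/K_i) = 44.93 / 816.0 = 0.05506 m/day.
Q = K_eq · A · (Δh/L) = 0.05506 × 2080 × (18.7/44.93) = 47.67 m³/day.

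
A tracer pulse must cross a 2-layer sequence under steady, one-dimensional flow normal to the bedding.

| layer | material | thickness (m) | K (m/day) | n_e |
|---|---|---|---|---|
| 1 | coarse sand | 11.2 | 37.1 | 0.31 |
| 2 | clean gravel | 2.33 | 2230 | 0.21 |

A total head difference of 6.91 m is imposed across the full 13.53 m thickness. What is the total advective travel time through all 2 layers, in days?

With flow normal to the layers, continuity requires the same specific discharge q through every layer.
Σ(b_i/K_i) = 11.2/37.1 + 2.33/2230 = 0.3029 d.
q = Δh / Σ(b_i/K_i) = 6.91 / 0.3029 = 22.81 m/day.
In each layer the seepage velocity is v_i = q/n_i, so the layer transit time is t_i = b_i·n_i / q:
  layer 1 (coarse sand): t_1 = 11.2 × 0.31 / 22.81 = 0.1522 d
  layer 2 (clean gravel): t_2 = 2.33 × 0.21 / 22.81 = 0.02145 d
Total t = Σ t_i = 0.1737 days.

0.174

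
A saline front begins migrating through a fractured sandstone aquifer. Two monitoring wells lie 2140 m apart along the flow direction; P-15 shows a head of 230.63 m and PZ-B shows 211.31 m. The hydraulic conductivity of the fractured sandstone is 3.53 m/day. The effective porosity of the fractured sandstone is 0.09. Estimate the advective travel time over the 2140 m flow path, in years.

16.5

Hydraulic gradient i = (230.63 − 211.31) / 2140 = 19.32 / 2140 = 0.009028.
Darcy flux q = K · i = 3.530 × 0.009028 = 0.03187 m/day.
Seepage velocity v = q / n_e = 0.03187 / 0.09 = 0.3541 m/day.
Travel time t = L / v = 2140 / 0.3541 = 6043 days = 16.55 years.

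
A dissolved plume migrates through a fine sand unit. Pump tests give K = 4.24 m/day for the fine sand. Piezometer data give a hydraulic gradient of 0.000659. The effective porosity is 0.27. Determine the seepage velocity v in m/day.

0.0103

Hydraulic gradient i = 0.000659.
Darcy flux q = K · i = 4.240 × 0.0006590 = 0.002794 m/day.
Seepage velocity v = q / n_e = 0.002794 / 0.27 = 0.01035 m/day.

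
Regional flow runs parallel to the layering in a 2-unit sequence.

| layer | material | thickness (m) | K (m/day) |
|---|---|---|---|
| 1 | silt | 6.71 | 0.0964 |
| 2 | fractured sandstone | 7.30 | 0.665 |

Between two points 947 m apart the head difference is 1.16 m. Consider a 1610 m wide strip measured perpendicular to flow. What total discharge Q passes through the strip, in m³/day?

10.8

Flow is parallel to layering, so each bed carries its own Darcy discharge and the transmissivities add.
Σ(K_i·b_i) = 0.0964×6.71 + 0.665×7.30 = 5.501 m²/day.
Hydraulic gradient i = Δh / L = 1.16 / 947 = 0.001225.
Q = Σ(K_i·b_i) · W · i = 5.501 × 1610 × 0.001225 = 10.85 m³/day.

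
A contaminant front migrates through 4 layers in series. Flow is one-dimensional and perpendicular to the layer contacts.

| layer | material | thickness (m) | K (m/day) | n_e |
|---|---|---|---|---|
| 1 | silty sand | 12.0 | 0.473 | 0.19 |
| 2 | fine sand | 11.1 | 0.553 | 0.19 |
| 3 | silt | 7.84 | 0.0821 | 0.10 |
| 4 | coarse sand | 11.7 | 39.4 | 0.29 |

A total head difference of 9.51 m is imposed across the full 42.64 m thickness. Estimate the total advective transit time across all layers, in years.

0.348

With flow normal to the layers, continuity requires the same specific discharge q through every layer.
Σ(b_i/K_i) = 12.0/0.473 + 11.1/0.553 + 7.84/0.0821 + 11.7/39.4 = 141.2 d.
q = Δh / Σ(b_i/K_i) = 9.51 / 141.2 = 0.06734 m/day.
In each layer the seepage velocity is v_i = q/n_i, so the layer transit time is t_i = b_i·n_i / q:
  layer 1 (silty sand): t_1 = 12.0 × 0.19 / 0.06734 = 33.86 d
  layer 2 (fine sand): t_2 = 11.1 × 0.19 / 0.06734 = 31.32 d
  layer 3 (silt): t_3 = 7.84 × 0.10 / 0.06734 = 11.64 d
  layer 4 (coarse sand): t_4 = 11.7 × 0.29 / 0.06734 = 50.39 d
Total t = Σ t_i = 127.2 days = 0.3483 years.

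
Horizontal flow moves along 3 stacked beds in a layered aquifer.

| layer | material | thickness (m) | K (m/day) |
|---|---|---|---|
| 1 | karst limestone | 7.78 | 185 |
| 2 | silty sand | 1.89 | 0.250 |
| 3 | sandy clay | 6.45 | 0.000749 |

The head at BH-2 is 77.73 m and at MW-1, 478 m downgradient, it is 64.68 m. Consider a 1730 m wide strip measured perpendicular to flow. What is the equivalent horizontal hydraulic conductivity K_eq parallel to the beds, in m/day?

Flow is parallel to layering, so each bed carries its own Darcy discharge and the transmissivities add.
Σ(K_i·b_i) = 185×7.78 + 0.250×1.89 + 0.000749×6.45 = 1440 m²/day.
Total thickness b = 16.12 m, so K_eq = Σ(K_i·b_i)/b = 89.32 m/day.

89.3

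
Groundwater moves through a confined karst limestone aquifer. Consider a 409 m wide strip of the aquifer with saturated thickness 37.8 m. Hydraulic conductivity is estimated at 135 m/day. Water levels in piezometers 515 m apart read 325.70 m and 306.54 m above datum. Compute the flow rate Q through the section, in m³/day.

Cross-sectional area A = 409 × 37.8 = 15460 m².
Hydraulic gradient i = (325.70 − 306.54) / 515 = 19.16 / 515 = 0.03720.
Darcy's law: Q = K · A · i = 135.0 × 15460 × 0.03720 = 77649 m³/day.

77600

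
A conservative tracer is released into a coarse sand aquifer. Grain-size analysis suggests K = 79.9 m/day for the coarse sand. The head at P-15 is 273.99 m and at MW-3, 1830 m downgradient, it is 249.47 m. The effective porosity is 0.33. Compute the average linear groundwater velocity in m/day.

Hydraulic gradient i = (273.99 − 249.47) / 1830 = 24.52 / 1830 = 0.01340.
Darcy flux q = K · i = 79.90 × 0.01340 = 1.071 m/day.
Seepage velocity v = q / n_e = 1.071 / 0.33 = 3.244 m/day.

3.24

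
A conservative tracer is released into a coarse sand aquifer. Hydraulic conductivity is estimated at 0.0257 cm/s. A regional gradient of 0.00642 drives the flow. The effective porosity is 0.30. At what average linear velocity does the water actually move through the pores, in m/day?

0.475

Convert K: 0.0257 cm/s × 864 = 22.20 m/day.
Hydraulic gradient i = 0.00642.
Darcy flux q = K · i = 22.20 × 0.006420 = 0.1426 m/day.
Seepage velocity v = q / n_e = 0.1426 / 0.30 = 0.4752 m/day.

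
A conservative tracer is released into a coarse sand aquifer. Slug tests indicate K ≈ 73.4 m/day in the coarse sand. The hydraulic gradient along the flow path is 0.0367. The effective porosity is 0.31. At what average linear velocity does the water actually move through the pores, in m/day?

8.69

Hydraulic gradient i = 0.0367.
Darcy flux q = K · i = 73.40 × 0.03670 = 2.694 m/day.
Seepage velocity v = q / n_e = 2.694 / 0.31 = 8.690 m/day.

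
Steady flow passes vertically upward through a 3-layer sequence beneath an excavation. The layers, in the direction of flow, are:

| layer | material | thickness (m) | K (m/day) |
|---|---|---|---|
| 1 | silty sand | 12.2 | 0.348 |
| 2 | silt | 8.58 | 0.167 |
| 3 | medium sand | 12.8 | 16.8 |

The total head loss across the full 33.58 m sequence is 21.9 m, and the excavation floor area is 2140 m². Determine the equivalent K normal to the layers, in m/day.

0.385

Flow is perpendicular to layering, so the layers act in series and the equivalent K is the thickness-weighted harmonic mean.
Total thickness L = 12.2 + 8.58 + 12.8 = 33.58 m.
Σ(b_i/K_i) = 12.2/0.348 + 8.58/0.167 + 12.8/16.8 = 87.20 d.
K_eq = L / Σ(b_i/K_i) = 33.58 / 87.20 = 0.3851 m/day.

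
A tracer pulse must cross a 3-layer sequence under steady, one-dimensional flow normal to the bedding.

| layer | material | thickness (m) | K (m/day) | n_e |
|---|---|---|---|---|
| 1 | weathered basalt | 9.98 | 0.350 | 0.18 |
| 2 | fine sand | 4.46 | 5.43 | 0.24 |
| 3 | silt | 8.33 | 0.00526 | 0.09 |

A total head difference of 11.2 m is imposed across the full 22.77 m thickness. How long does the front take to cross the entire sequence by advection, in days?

With flow normal to the layers, continuity requires the same specific discharge q through every layer.
Σ(b_i/K_i) = 9.98/0.350 + 4.46/5.43 + 8.33/0.00526 = 1613 d.
q = Δh / Σ(b_i/K_i) = 11.2 / 1613 = 0.006944 m/day.
In each layer the seepage velocity is v_i = q/n_i, so the layer transit time is t_i = b_i·n_i / q:
  layer 1 (weathered basalt): t_1 = 9.98 × 0.18 / 0.006944 = 258.7 d
  layer 2 (fine sand): t_2 = 4.46 × 0.24 / 0.006944 = 154.2 d
  layer 3 (silt): t_3 = 8.33 × 0.09 / 0.006944 = 108.0 d
Total t = Σ t_i = 520.8 days.

521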